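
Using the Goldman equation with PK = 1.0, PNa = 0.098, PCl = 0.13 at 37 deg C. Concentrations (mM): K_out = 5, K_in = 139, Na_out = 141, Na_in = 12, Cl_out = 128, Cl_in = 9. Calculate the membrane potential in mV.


Vm = (RT/F)*ln((PK*Ko + PNa*Nao + PCl*Cli)/(PK*Ki + PNa*Nai + PCl*Clo))
Numer = 19.988, Denom = 156.816
Vm = -55.05 mV


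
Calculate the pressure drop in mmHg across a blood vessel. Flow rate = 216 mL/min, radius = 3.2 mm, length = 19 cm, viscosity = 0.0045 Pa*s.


dP = 8*mu*L*Q / (pi*r^4)
Q = 216 mL/min = 3.6e-06 m^3/s
dP = 74.7496 Pa = 74.7496 / 133.322 mmHg = 0.5607 mmHg


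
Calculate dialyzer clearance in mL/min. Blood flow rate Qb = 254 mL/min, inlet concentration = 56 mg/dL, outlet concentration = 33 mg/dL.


K = Qb * (Cb_in - Cb_out) / Cb_in
K = 254 * (56 - 33) / 56
K = 104.3 mL/min


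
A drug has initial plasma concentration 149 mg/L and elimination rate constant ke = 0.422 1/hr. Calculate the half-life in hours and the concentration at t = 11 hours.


t_half = ln(2) / ke = 0.693147 / 0.422 = 1.643 hr
C(t) = C0 * exp(-ke*t) = 149 * exp(-0.422*11)
C(11) = 1.436 mg/L


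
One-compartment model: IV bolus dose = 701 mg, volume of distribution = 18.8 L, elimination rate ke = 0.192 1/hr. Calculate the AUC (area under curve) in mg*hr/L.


C0 = Dose/Vd = 701/18.8 = 37.2872 mg/L
AUC = C0/ke = 37.2872/0.192
AUC = 194.2 mg*hr/L


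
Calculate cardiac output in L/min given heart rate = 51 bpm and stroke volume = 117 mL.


CO = HR * SV
CO = 51 * 117 / 1000
CO = 5.967 L/min


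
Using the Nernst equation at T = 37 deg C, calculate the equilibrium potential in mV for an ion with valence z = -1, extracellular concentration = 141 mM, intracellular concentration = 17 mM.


E = (RT/(zF)) * ln(C_out/C_in)
T = 37 + 273.15 = 310.15 K
E = (8.314 * 310.15 / (-1 * 96485)) * ln(141/17)
E = -56.54 mV


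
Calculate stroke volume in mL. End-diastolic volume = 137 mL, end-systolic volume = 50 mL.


SV = EDV - ESV
SV = 137 - 50
SV = 87 mL


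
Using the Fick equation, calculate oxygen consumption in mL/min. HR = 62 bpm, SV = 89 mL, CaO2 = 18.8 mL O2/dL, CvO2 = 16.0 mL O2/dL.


CO = HR*SV = 62*89/1000 = 5.518 L/min
a-v O2 diff = 18.8 - 16.0 = 2.8 mL/dL
VO2 = CO * (CaO2-CvO2) * 10 dL/L
VO2 = 5.518 * 2.8 * 10
VO2 = 154.5 mL/min


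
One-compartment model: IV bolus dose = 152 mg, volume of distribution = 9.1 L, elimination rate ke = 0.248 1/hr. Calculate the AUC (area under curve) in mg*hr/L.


C0 = Dose/Vd = 152/9.1 = 16.7033 mg/L
AUC = C0/ke = 16.7033/0.248
AUC = 67.35 mg*hr/L


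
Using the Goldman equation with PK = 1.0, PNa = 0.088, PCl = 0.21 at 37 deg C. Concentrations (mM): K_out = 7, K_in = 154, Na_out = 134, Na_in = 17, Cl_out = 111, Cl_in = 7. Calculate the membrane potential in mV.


Vm = (RT/F)*ln((PK*Ko + PNa*Nao + PCl*Cli)/(PK*Ki + PNa*Nai + PCl*Clo))
Numer = 20.262, Denom = 178.806
Vm = -58.2 mV


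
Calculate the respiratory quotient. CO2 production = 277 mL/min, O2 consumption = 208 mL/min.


RQ = VCO2 / VO2
RQ = 277 / 208
RQ = 1.332


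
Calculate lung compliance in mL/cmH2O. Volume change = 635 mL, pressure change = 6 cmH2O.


C = dV / dP
C = 635 / 6
C = 105.8 mL/cmH2O


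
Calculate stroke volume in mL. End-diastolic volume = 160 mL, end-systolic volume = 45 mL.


SV = EDV - ESV
SV = 160 - 45
SV = 115 mL


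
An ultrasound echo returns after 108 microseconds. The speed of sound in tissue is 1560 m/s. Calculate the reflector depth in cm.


depth = c * t / 2
t = 108 us = 1.0800e-04 s
depth = 1560 * 1.0800e-04 / 2
depth = 0.08424 m = 8.424 cm


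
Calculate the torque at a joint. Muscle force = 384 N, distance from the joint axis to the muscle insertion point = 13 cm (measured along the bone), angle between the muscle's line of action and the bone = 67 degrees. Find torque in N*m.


Torque = F * d * sin(theta)   (moment arm = d*sin(theta))
d = 13 cm = 0.13 m
Torque = 384 * 0.13 * sin(67)
Torque = 45.95 N*m


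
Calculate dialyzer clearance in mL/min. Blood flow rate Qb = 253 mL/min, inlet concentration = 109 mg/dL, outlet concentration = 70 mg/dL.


K = Qb * (Cb_in - Cb_out) / Cb_in
K = 253 * (109 - 70) / 109
K = 90.52 mL/min


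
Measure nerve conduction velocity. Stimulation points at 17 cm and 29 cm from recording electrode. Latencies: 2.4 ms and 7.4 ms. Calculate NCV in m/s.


Distance = (29 - 17) / 100 = 0.12 m
dt = (7.4 - 2.4) / 1000 = 0.005 s
NCV = dist / dt = 24 m/s


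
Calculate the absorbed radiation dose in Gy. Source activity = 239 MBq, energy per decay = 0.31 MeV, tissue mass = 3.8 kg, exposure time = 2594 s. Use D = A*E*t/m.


A = 239 MBq = 2.3900e+08 Bq
E = 0.31 MeV = 4.9662e-14 J
D = A*E*t/m = 2.3900e+08*4.9662e-14*2594/3.8
D = 0.008102 Gy


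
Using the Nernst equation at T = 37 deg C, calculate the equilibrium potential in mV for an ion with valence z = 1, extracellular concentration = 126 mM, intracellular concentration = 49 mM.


E = (RT/(zF)) * ln(C_out/C_in)
T = 37 + 273.15 = 310.15 K
E = (8.314 * 310.15 / (1 * 96485)) * ln(126/49)
E = 25.24 mV


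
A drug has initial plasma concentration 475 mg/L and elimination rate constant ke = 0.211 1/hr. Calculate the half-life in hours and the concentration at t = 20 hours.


t_half = ln(2) / ke = 0.693147 / 0.211 = 3.285 hr
C(t) = C0 * exp(-ke*t) = 475 * exp(-0.211*20)
C(20) = 6.982 mg/L


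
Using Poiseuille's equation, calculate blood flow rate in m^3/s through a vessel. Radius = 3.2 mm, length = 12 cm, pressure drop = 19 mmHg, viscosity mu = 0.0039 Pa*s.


Q = pi*r^4*dP / (8*mu*L)
r = 0.0032 m, L = 0.12 m
dP = 19 mmHg = 2533.118 Pa
Q = 2.2288e-04 m^3/s


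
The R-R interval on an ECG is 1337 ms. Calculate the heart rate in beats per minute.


HR = 60 / RR_interval(s)
RR = 1337 ms = 1.337 s
HR = 60 / 1.337 = 44.88 bpm


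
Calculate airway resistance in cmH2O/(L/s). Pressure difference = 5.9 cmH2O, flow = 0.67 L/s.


R = dP / flow
R = 5.9 / 0.67
R = 8.806 cmH2O/(L/s)


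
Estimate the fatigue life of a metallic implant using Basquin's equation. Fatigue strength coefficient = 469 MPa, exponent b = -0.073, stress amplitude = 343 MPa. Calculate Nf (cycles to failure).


sigma_a = sigma_f' * (2Nf)^b
2Nf = (sigma_a/sigma_f')^(1/b)
2Nf = (343/469)^(1/-0.073)
2Nf = 72.669532
Nf = 36.33


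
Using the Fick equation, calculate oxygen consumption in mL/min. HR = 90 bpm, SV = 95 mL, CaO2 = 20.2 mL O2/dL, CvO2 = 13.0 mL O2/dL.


CO = HR*SV = 90*95/1000 = 8.55 L/min
a-v O2 diff = 20.2 - 13.0 = 7.2 mL/dL
VO2 = CO * (CaO2-CvO2) * 10 dL/L
VO2 = 8.55 * 7.2 * 10
VO2 = 615.6 mL/min


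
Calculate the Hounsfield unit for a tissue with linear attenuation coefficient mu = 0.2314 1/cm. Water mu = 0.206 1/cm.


HU = ((mu_tissue - mu_water) / mu_water) * 1000
HU = ((0.2314 - 0.206) / 0.206) * 1000
HU = 123.3


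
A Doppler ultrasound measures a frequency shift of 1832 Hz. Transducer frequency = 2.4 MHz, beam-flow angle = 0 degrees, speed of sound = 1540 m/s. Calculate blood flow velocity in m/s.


v = fd * c / (2 * f0 * cos(theta))
v = 1832 * 1540 / (2 * 2.4000e+06 * cos(0))
v = 0.5878 m/s


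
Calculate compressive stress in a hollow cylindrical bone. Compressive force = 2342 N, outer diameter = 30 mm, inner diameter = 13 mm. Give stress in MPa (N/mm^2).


A = pi*(r_o^2 - r_i^2)
r_o = 15 mm, r_i = 6.5 mm
A = 574.126 mm^2
sigma = F/A = 2342 / 574.126
sigma = 4.079 MPa


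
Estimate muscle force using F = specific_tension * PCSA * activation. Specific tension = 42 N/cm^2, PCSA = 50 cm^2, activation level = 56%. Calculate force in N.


F = sigma * PCSA * activation
F = 42 * 50 * 0.56
F = 1176 N


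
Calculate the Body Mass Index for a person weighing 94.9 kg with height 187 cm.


BMI = weight / height^2
height = 187 cm = 1.87 m
BMI = 94.9 / 1.87^2
BMI = 27.14 kg/m^2


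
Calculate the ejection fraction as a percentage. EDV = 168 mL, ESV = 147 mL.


SV = EDV - ESV = 168 - 147 = 21 mL
EF = SV/EDV * 100 = 21/168 * 100
EF = 12.5%


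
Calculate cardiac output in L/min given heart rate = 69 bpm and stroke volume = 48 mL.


CO = HR * SV
CO = 69 * 48 / 1000
CO = 3.312 L/min


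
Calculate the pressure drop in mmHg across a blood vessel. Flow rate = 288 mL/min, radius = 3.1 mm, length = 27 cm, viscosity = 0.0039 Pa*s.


dP = 8*mu*L*Q / (pi*r^4)
Q = 288 mL/min = 4.8e-06 m^3/s
dP = 139.368 Pa = 139.368 / 133.322 mmHg = 1.045 mmHg


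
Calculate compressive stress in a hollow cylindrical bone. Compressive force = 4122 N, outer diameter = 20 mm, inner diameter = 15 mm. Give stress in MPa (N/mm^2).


A = pi*(r_o^2 - r_i^2)
r_o = 10 mm, r_i = 7.5 mm
A = 137.445 mm^2
sigma = F/A = 4122 / 137.445
sigma = 29.99 MPa


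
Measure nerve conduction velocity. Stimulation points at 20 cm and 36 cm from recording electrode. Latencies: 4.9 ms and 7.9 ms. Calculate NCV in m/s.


Distance = (36 - 20) / 100 = 0.16 m
dt = (7.9 - 4.9) / 1000 = 0.003 s
NCV = dist / dt = 53.33 m/s


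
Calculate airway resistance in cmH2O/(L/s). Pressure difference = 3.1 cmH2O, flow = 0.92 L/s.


R = dP / flow
R = 3.1 / 0.92
R = 3.37 cmH2O/(L/s)


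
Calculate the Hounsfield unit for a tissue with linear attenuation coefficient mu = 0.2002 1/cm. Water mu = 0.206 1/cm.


HU = ((mu_tissue - mu_water) / mu_water) * 1000
HU = ((0.2002 - 0.206) / 0.206) * 1000
HU = -28.16


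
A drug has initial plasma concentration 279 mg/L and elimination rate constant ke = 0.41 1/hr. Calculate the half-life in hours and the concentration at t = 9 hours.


t_half = ln(2) / ke = 0.693147 / 0.41 = 1.691 hr
C(t) = C0 * exp(-ke*t) = 279 * exp(-0.41*9)
C(9) = 6.967 mg/L


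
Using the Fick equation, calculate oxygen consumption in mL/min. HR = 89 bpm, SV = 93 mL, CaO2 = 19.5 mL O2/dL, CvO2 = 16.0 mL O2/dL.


CO = HR*SV = 89*93/1000 = 8.277 L/min
a-v O2 diff = 19.5 - 16.0 = 3.5 mL/dL
VO2 = CO * (CaO2-CvO2) * 10 dL/L
VO2 = 8.277 * 3.5 * 10
VO2 = 289.7 mL/min


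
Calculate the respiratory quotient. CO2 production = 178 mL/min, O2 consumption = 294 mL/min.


RQ = VCO2 / VO2
RQ = 178 / 294
RQ = 0.6054


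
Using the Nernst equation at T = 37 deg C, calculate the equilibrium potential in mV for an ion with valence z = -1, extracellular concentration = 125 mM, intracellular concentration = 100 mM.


E = (RT/(zF)) * ln(C_out/C_in)
T = 37 + 273.15 = 310.15 K
E = (8.314 * 310.15 / (-1 * 96485)) * ln(125/100)
E = -5.964 mV


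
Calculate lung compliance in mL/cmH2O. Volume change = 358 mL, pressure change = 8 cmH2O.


C = dV / dP
C = 358 / 8
C = 44.75 mL/cmH2O


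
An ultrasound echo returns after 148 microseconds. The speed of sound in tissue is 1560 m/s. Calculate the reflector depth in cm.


depth = c * t / 2
t = 148 us = 1.4800e-04 s
depth = 1560 * 1.4800e-04 / 2
depth = 0.11544 m = 11.544 cm


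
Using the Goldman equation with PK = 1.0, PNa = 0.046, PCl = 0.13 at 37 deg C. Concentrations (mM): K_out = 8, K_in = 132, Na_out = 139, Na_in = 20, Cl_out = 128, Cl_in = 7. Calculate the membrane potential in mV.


Vm = (RT/F)*ln((PK*Ko + PNa*Nao + PCl*Cli)/(PK*Ki + PNa*Nai + PCl*Clo))
Numer = 15.304, Denom = 149.56
Vm = -60.92 mV


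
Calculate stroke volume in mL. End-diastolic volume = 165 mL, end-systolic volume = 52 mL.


SV = EDV - ESV
SV = 165 - 52
SV = 113 mL


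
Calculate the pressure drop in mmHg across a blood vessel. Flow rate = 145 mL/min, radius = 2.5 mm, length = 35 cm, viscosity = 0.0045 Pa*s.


dP = 8*mu*L*Q / (pi*r^4)
Q = 145 mL/min = 2.41667e-06 m^3/s
dP = 248.129 Pa = 248.129 / 133.322 mmHg = 1.861 mmHg


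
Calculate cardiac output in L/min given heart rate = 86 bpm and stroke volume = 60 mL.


CO = HR * SV
CO = 86 * 60 / 1000
CO = 5.16 L/min


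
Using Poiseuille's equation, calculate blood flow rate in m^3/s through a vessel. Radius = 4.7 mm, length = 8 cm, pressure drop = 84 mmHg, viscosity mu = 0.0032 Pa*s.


Q = pi*r^4*dP / (8*mu*L)
r = 0.0047 m, L = 0.08 m
dP = 84 mmHg = 11199.048 Pa
Q = 0.008383 m^3/s


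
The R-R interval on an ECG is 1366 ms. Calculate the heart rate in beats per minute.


HR = 60 / RR_interval(s)
RR = 1366 ms = 1.366 s
HR = 60 / 1.366 = 43.92 bpm


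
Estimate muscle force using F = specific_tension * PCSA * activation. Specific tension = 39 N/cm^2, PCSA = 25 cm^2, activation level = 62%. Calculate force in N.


F = sigma * PCSA * activation
F = 39 * 25 * 0.62
F = 604.5 N


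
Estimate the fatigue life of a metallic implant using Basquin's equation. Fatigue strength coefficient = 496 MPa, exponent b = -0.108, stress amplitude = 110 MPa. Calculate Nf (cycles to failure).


sigma_a = sigma_f' * (2Nf)^b
2Nf = (sigma_a/sigma_f')^(1/b)
2Nf = (110/496)^(1/-0.108)
2Nf = 1138621.9
Nf = 5.693e+05


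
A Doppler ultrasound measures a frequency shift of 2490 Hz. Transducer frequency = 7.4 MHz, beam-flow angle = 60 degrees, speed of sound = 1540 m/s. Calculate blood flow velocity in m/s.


v = fd * c / (2 * f0 * cos(theta))
v = 2490 * 1540 / (2 * 7.4000e+06 * cos(60))
v = 0.5182 m/s


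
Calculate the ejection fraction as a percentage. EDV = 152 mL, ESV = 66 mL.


SV = EDV - ESV = 152 - 66 = 86 mL
EF = SV/EDV * 100 = 86/152 * 100
EF = 56.58%


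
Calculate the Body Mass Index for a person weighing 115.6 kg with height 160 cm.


BMI = weight / height^2
height = 160 cm = 1.6 m
BMI = 115.6 / 1.6^2
BMI = 45.16 kg/m^2


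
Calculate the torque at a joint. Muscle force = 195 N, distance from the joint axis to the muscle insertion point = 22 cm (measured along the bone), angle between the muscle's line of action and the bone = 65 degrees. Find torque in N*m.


Torque = F * d * sin(theta)   (moment arm = d*sin(theta))
d = 22 cm = 0.22 m
Torque = 195 * 0.22 * sin(65)
Torque = 38.88 N*m


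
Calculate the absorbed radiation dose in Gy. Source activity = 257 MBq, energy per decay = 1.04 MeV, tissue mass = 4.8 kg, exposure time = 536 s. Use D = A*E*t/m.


A = 257 MBq = 2.5700e+08 Bq
E = 1.04 MeV = 1.66608e-13 J
D = A*E*t/m = 2.5700e+08*1.66608e-13*536/4.8
D = 0.004781 Gy


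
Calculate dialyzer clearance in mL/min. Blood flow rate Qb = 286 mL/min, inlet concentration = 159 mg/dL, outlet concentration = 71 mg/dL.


K = Qb * (Cb_in - Cb_out) / Cb_in
K = 286 * (159 - 71) / 159
K = 158.3 mL/min


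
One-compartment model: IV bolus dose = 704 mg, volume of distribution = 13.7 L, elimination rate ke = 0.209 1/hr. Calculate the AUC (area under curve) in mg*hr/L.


C0 = Dose/Vd = 704/13.7 = 51.3869 mg/L
AUC = C0/ke = 51.3869/0.209
AUC = 245.9 mg*hr/L


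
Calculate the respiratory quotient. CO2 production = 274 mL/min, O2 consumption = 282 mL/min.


RQ = VCO2 / VO2
RQ = 274 / 282
RQ = 0.9716


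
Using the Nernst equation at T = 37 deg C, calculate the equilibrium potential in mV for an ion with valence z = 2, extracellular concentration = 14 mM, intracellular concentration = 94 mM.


E = (RT/(zF)) * ln(C_out/C_in)
T = 37 + 273.15 = 310.15 K
E = (8.314 * 310.15 / (2 * 96485)) * ln(14/94)
E = -25.45 mV


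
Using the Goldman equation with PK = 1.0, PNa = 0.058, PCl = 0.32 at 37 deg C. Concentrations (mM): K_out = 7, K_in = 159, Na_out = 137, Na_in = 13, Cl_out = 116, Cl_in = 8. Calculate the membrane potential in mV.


Vm = (RT/F)*ln((PK*Ko + PNa*Nao + PCl*Cli)/(PK*Ki + PNa*Nai + PCl*Clo))
Numer = 17.506, Denom = 196.874
Vm = -64.68 mV


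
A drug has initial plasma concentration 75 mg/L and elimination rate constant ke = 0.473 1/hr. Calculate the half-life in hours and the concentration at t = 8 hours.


t_half = ln(2) / ke = 0.693147 / 0.473 = 1.465 hr
C(t) = C0 * exp(-ke*t) = 75 * exp(-0.473*8)
C(8) = 1.705 mg/L


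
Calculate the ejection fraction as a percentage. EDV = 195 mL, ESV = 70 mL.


SV = EDV - ESV = 195 - 70 = 125 mL
EF = SV/EDV * 100 = 125/195 * 100
EF = 64.1%


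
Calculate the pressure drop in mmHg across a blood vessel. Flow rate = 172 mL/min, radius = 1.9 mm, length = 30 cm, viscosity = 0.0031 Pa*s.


dP = 8*mu*L*Q / (pi*r^4)
Q = 172 mL/min = 2.86667e-06 m^3/s
dP = 520.938 Pa = 520.938 / 133.322 mmHg = 3.907 mmHg


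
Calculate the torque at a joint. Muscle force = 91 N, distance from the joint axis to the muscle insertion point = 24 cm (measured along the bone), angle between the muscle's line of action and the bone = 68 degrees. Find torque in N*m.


Torque = F * d * sin(theta)   (moment arm = d*sin(theta))
d = 24 cm = 0.24 m
Torque = 91 * 0.24 * sin(68)
Torque = 20.25 N*m


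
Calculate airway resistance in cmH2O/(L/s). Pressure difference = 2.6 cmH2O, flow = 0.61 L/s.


R = dP / flow
R = 2.6 / 0.61
R = 4.262 cmH2O/(L/s)


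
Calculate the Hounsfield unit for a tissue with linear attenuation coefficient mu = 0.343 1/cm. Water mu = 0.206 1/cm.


HU = ((mu_tissue - mu_water) / mu_water) * 1000
HU = ((0.343 - 0.206) / 0.206) * 1000
HU = 665


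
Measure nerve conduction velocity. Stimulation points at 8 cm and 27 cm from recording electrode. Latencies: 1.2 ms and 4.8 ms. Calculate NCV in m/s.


Distance = (27 - 8) / 100 = 0.19 m
dt = (4.8 - 1.2) / 1000 = 0.0036 s
NCV = dist / dt = 52.78 m/s


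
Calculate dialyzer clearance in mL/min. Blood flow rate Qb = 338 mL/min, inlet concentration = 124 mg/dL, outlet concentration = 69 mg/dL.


K = Qb * (Cb_in - Cb_out) / Cb_in
K = 338 * (124 - 69) / 124
K = 149.9 mL/min


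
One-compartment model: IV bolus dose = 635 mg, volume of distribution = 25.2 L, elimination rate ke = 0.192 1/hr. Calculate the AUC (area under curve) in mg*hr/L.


C0 = Dose/Vd = 635/25.2 = 25.1984 mg/L
AUC = C0/ke = 25.1984/0.192
AUC = 131.2 mg*hr/L


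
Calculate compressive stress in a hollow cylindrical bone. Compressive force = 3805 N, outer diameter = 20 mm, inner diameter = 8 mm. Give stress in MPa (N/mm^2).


A = pi*(r_o^2 - r_i^2)
r_o = 10 mm, r_i = 4 mm
A = 263.894 mm^2
sigma = F/A = 3805 / 263.894
sigma = 14.42 MPa


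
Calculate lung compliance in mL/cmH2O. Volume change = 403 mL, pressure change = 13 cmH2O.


C = dV / dP
C = 403 / 13
C = 31 mL/cmH2O


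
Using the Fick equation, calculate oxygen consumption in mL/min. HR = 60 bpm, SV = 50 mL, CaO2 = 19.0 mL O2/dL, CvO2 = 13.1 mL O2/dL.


CO = HR*SV = 60*50/1000 = 3 L/min
a-v O2 diff = 19.0 - 13.1 = 5.9 mL/dL
VO2 = CO * (CaO2-CvO2) * 10 dL/L
VO2 = 3 * 5.9 * 10
VO2 = 177 mL/min


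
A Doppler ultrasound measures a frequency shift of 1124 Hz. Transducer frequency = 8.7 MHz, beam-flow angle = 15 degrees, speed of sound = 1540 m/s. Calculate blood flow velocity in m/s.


v = fd * c / (2 * f0 * cos(theta))
v = 1124 * 1540 / (2 * 8.7000e+06 * cos(15))
v = 0.103 m/s


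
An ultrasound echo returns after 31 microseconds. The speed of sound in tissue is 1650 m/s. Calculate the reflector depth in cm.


depth = c * t / 2
t = 31 us = 3.1000e-05 s
depth = 1650 * 3.1000e-05 / 2
depth = 0.025575 m = 2.5575 cm


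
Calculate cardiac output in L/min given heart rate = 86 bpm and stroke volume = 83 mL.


CO = HR * SV
CO = 86 * 83 / 1000
CO = 7.138 L/min


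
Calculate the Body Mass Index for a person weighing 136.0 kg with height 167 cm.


BMI = weight / height^2
height = 167 cm = 1.67 m
BMI = 136.0 / 1.67^2
BMI = 48.76 kg/m^2


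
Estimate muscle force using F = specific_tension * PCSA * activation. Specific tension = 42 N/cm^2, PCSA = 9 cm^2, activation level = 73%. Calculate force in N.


F = sigma * PCSA * activation
F = 42 * 9 * 0.73
F = 275.9 N


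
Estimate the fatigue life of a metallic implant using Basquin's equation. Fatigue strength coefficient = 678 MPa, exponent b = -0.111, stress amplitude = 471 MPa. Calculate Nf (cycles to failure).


sigma_a = sigma_f' * (2Nf)^b
2Nf = (sigma_a/sigma_f')^(1/b)
2Nf = (471/678)^(1/-0.111)
2Nf = 26.625905
Nf = 13.31


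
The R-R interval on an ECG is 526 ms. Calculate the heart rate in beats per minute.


HR = 60 / RR_interval(s)
RR = 526 ms = 0.526 s
HR = 60 / 0.526 = 114.1 bpm


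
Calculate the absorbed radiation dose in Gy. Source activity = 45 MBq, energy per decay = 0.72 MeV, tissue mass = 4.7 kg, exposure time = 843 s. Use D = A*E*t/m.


A = 45 MBq = 4.5000e+07 Bq
E = 0.72 MeV = 1.15344e-13 J
D = A*E*t/m = 4.5000e+07*1.15344e-13*843/4.7
D = 9.3097e-04 Gy


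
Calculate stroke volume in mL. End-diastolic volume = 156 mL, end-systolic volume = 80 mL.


SV = EDV - ESV
SV = 156 - 80
SV = 76 mL


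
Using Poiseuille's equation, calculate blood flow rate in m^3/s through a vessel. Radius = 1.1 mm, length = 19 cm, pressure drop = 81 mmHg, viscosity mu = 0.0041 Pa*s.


Q = pi*r^4*dP / (8*mu*L)
r = 0.0011 m, L = 0.19 m
dP = 81 mmHg = 10799.082 Pa
Q = 7.9704e-06 m^3/s


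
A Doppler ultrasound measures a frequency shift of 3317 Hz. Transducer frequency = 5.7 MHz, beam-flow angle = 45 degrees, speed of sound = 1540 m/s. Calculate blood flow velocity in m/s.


v = fd * c / (2 * f0 * cos(theta))
v = 3317 * 1540 / (2 * 5.7000e+06 * cos(45))
v = 0.6337 m/s


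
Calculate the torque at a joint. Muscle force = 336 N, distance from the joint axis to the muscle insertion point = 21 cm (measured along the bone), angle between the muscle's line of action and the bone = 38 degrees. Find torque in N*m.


Torque = F * d * sin(theta)   (moment arm = d*sin(theta))
d = 21 cm = 0.21 m
Torque = 336 * 0.21 * sin(38)
Torque = 43.44 N*m


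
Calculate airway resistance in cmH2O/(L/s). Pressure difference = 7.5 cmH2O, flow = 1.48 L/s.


R = dP / flow
R = 7.5 / 1.48
R = 5.068 cmH2O/(L/s)


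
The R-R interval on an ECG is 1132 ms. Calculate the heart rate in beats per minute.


HR = 60 / RR_interval(s)
RR = 1132 ms = 1.132 s
HR = 60 / 1.132 = 53 bpm


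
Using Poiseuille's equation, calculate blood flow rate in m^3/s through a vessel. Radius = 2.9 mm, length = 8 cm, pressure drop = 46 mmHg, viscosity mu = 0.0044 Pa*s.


Q = pi*r^4*dP / (8*mu*L)
r = 0.0029 m, L = 0.08 m
dP = 46 mmHg = 6132.812 Pa
Q = 4.8391e-04 m^3/s


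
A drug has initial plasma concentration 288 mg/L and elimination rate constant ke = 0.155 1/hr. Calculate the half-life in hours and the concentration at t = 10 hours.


t_half = ln(2) / ke = 0.693147 / 0.155 = 4.472 hr
C(t) = C0 * exp(-ke*t) = 288 * exp(-0.155*10)
C(10) = 61.13 mg/L


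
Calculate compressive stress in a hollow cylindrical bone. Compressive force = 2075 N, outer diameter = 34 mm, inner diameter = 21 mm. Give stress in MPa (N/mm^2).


A = pi*(r_o^2 - r_i^2)
r_o = 17 mm, r_i = 10.5 mm
A = 561.56 mm^2
sigma = F/A = 2075 / 561.56
sigma = 3.695 MPa


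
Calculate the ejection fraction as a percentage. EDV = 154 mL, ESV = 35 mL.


SV = EDV - ESV = 154 - 35 = 119 mL
EF = SV/EDV * 100 = 119/154 * 100
EF = 77.27%


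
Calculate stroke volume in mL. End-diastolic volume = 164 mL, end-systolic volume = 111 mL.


SV = EDV - ESV
SV = 164 - 111
SV = 53 mL


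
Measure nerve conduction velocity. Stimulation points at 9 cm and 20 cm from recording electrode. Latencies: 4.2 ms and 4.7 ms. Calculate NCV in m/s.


Distance = (20 - 9) / 100 = 0.11 m
dt = (4.7 - 4.2) / 1000 = 5.0000e-04 s
NCV = dist / dt = 220 m/s


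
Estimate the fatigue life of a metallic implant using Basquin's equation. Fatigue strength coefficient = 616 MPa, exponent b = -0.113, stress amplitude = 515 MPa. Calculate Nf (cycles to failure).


sigma_a = sigma_f' * (2Nf)^b
2Nf = (sigma_a/sigma_f')^(1/b)
2Nf = (515/616)^(1/-0.113)
2Nf = 4.8782147
Nf = 2.439


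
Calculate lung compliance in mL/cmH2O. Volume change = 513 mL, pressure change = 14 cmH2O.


C = dV / dP
C = 513 / 14
C = 36.64 mL/cmH2O


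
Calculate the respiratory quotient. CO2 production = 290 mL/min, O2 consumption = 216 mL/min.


RQ = VCO2 / VO2
RQ = 290 / 216
RQ = 1.343


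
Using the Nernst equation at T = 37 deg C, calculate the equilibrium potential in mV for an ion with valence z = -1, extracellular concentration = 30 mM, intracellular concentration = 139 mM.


E = (RT/(zF)) * ln(C_out/C_in)
T = 37 + 273.15 = 310.15 K
E = (8.314 * 310.15 / (-1 * 96485)) * ln(30/139)
E = 40.98 mV


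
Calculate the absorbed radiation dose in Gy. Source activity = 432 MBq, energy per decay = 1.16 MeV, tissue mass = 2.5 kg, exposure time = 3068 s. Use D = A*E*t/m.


A = 432 MBq = 4.3200e+08 Bq
E = 1.16 MeV = 1.85832e-13 J
D = A*E*t/m = 4.3200e+08*1.85832e-13*3068/2.5
D = 0.09852 Gy


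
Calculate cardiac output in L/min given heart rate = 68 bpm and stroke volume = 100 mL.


CO = HR * SV
CO = 68 * 100 / 1000
CO = 6.8 L/min


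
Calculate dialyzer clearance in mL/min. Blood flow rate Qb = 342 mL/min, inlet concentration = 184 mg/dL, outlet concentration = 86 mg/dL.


K = Qb * (Cb_in - Cb_out) / Cb_in
K = 342 * (184 - 86) / 184
K = 182.2 mL/min


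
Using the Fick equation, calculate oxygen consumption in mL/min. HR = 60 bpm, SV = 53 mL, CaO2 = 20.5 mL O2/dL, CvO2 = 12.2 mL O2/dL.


CO = HR*SV = 60*53/1000 = 3.18 L/min
a-v O2 diff = 20.5 - 12.2 = 8.3 mL/dL
VO2 = CO * (CaO2-CvO2) * 10 dL/L
VO2 = 3.18 * 8.3 * 10
VO2 = 263.9 mL/min


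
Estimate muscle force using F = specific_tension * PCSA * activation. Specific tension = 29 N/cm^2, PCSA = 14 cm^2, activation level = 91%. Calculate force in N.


F = sigma * PCSA * activation
F = 29 * 14 * 0.91
F = 369.5 N


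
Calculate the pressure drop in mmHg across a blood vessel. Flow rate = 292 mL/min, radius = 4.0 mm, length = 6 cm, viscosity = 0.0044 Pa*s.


dP = 8*mu*L*Q / (pi*r^4)
Q = 292 mL/min = 4.86667e-06 m^3/s
dP = 12.7802 Pa = 12.7802 / 133.322 mmHg = 0.09586 mmHg


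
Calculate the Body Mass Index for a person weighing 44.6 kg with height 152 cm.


BMI = weight / height^2
height = 152 cm = 1.52 m
BMI = 44.6 / 1.52^2
BMI = 19.3 kg/m^2


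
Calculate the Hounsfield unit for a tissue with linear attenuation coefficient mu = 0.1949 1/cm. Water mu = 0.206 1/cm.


HU = ((mu_tissue - mu_water) / mu_water) * 1000
HU = ((0.1949 - 0.206) / 0.206) * 1000
HU = -53.88


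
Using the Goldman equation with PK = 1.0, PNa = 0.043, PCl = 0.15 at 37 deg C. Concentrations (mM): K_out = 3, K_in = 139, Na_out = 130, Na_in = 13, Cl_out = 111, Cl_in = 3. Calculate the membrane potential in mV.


Vm = (RT/F)*ln((PK*Ko + PNa*Nao + PCl*Cli)/(PK*Ki + PNa*Nai + PCl*Clo))
Numer = 9.04, Denom = 156.209
Vm = -76.15 mV


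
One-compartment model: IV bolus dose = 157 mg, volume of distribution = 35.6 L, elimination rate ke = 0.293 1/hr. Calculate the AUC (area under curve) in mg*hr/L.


C0 = Dose/Vd = 157/35.6 = 4.41011 mg/L
AUC = C0/ke = 4.41011/0.293
AUC = 15.05 mg*hr/L


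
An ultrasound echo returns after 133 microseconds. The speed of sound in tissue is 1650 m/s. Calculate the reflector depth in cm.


depth = c * t / 2
t = 133 us = 1.3300e-04 s
depth = 1650 * 1.3300e-04 / 2
depth = 0.109725 m = 10.9725 cm


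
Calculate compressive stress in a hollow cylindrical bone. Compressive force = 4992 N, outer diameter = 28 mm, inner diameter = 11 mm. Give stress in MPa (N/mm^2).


A = pi*(r_o^2 - r_i^2)
r_o = 14 mm, r_i = 5.5 mm
A = 520.719 mm^2
sigma = F/A = 4992 / 520.719
sigma = 9.587 MPa


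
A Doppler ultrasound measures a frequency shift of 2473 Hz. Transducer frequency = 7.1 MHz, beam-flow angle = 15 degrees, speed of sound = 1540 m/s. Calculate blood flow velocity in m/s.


v = fd * c / (2 * f0 * cos(theta))
v = 2473 * 1540 / (2 * 7.1000e+06 * cos(15))
v = 0.2777 m/s


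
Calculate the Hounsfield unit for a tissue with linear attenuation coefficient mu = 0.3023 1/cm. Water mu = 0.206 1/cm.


HU = ((mu_tissue - mu_water) / mu_water) * 1000
HU = ((0.3023 - 0.206) / 0.206) * 1000
HU = 467.5


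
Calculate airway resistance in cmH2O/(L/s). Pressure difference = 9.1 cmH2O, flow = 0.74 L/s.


R = dP / flow
R = 9.1 / 0.74
R = 12.3 cmH2O/(L/s)


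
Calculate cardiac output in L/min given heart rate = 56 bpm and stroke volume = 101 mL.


CO = HR * SV
CO = 56 * 101 / 1000
CO = 5.656 L/min


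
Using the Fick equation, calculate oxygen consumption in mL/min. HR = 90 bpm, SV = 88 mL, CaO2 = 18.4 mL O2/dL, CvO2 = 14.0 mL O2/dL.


CO = HR*SV = 90*88/1000 = 7.92 L/min
a-v O2 diff = 18.4 - 14.0 = 4.4 mL/dL
VO2 = CO * (CaO2-CvO2) * 10 dL/L
VO2 = 7.92 * 4.4 * 10
VO2 = 348.5 mL/min


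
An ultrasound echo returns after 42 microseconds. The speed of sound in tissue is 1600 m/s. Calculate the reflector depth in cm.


depth = c * t / 2
t = 42 us = 4.2000e-05 s
depth = 1600 * 4.2000e-05 / 2
depth = 0.0336 m = 3.36 cm


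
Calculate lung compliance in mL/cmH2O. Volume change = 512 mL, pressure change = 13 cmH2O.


C = dV / dP
C = 512 / 13
C = 39.38 mL/cmH2O


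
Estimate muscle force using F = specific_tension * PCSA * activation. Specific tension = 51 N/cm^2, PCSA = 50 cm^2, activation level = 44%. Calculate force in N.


F = sigma * PCSA * activation
F = 51 * 50 * 0.44
F = 1122 N


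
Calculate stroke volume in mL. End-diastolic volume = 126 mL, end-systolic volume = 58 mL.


SV = EDV - ESV
SV = 126 - 58
SV = 68 mL


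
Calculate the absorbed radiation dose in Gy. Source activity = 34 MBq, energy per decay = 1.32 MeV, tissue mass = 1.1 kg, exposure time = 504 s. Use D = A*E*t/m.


A = 34 MBq = 3.4000e+07 Bq
E = 1.32 MeV = 2.11464e-13 J
D = A*E*t/m = 3.4000e+07*2.11464e-13*504/1.1
D = 0.003294 Gy


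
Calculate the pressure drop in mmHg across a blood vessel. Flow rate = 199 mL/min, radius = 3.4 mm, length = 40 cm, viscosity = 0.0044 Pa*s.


dP = 8*mu*L*Q / (pi*r^4)
Q = 199 mL/min = 3.31667e-06 m^3/s
dP = 111.234 Pa = 111.234 / 133.322 mmHg = 0.8343 mmHg


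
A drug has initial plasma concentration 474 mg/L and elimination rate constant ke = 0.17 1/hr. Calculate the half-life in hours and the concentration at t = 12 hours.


t_half = ln(2) / ke = 0.693147 / 0.17 = 4.077 hr
C(t) = C0 * exp(-ke*t) = 474 * exp(-0.17*12)
C(12) = 61.63 mg/L


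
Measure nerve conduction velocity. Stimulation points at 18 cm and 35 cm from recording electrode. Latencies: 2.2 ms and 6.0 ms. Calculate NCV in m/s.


Distance = (35 - 18) / 100 = 0.17 m
dt = (6.0 - 2.2) / 1000 = 0.0038 s
NCV = dist / dt = 44.74 m/s


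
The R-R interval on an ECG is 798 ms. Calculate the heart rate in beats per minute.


HR = 60 / RR_interval(s)
RR = 798 ms = 0.798 s
HR = 60 / 0.798 = 75.19 bpm


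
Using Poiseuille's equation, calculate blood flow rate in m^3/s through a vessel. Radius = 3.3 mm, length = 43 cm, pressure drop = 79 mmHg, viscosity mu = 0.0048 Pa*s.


Q = pi*r^4*dP / (8*mu*L)
r = 0.0033 m, L = 0.43 m
dP = 79 mmHg = 10532.438 Pa
Q = 2.3765e-04 m^3/s


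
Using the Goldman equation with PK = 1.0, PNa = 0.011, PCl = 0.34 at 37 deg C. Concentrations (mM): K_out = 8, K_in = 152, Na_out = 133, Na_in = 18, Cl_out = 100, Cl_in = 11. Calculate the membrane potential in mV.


Vm = (RT/F)*ln((PK*Ko + PNa*Nao + PCl*Cli)/(PK*Ki + PNa*Nai + PCl*Clo))
Numer = 13.203, Denom = 186.198
Vm = -70.72 mV


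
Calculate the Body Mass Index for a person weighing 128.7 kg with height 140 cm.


BMI = weight / height^2
height = 140 cm = 1.4 m
BMI = 128.7 / 1.4^2
BMI = 65.66 kg/m^2


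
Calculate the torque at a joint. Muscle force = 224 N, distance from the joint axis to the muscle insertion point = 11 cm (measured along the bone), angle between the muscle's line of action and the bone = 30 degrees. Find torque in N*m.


Torque = F * d * sin(theta)   (moment arm = d*sin(theta))
d = 11 cm = 0.11 m
Torque = 224 * 0.11 * sin(30)
Torque = 12.32 N*m


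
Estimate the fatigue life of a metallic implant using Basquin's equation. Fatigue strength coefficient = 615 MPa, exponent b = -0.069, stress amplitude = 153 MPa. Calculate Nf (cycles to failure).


sigma_a = sigma_f' * (2Nf)^b
2Nf = (sigma_a/sigma_f')^(1/b)
2Nf = (153/615)^(1/-0.069)
2Nf = 5.7053894e+08
Nf = 2.8527e+08


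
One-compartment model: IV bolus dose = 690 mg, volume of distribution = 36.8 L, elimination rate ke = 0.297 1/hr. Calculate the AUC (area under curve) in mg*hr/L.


C0 = Dose/Vd = 690/36.8 = 18.75 mg/L
AUC = C0/ke = 18.75/0.297
AUC = 63.13 mg*hr/L


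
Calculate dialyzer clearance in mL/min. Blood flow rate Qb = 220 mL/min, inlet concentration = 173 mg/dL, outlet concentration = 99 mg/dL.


K = Qb * (Cb_in - Cb_out) / Cb_in
K = 220 * (173 - 99) / 173
K = 94.1 mL/min


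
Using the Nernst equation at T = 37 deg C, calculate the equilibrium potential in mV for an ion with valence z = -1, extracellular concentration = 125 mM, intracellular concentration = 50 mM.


E = (RT/(zF)) * ln(C_out/C_in)
T = 37 + 273.15 = 310.15 K
E = (8.314 * 310.15 / (-1 * 96485)) * ln(125/50)
E = -24.49 mV


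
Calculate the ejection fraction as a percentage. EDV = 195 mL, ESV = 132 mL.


SV = EDV - ESV = 195 - 132 = 63 mL
EF = SV/EDV * 100 = 63/195 * 100
EF = 32.31%


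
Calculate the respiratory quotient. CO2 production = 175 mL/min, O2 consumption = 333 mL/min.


RQ = VCO2 / VO2
RQ = 175 / 333
RQ = 0.5255


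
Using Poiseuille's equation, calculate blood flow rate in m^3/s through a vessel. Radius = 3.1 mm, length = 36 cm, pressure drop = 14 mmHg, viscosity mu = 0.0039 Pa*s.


Q = pi*r^4*dP / (8*mu*L)
r = 0.0031 m, L = 0.36 m
dP = 14 mmHg = 1866.508 Pa
Q = 4.8214e-05 m^3/s


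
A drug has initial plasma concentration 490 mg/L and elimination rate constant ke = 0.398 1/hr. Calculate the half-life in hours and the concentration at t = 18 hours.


t_half = ln(2) / ke = 0.693147 / 0.398 = 1.742 hr
C(t) = C0 * exp(-ke*t) = 490 * exp(-0.398*18)
C(18) = 0.3792 mg/L


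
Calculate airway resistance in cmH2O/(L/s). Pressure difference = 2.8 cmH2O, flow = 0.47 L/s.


R = dP / flow
R = 2.8 / 0.47
R = 5.957 cmH2O/(L/s)


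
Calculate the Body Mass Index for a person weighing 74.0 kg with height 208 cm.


BMI = weight / height^2
height = 208 cm = 2.08 m
BMI = 74.0 / 2.08^2
BMI = 17.1 kg/m^2


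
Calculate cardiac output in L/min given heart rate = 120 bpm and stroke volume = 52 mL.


CO = HR * SV
CO = 120 * 52 / 1000
CO = 6.24 L/min


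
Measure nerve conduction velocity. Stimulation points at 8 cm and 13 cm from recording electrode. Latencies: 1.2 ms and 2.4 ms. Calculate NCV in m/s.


Distance = (13 - 8) / 100 = 0.05 m
dt = (2.4 - 1.2) / 1000 = 0.0012 s
NCV = dist / dt = 41.67 m/s


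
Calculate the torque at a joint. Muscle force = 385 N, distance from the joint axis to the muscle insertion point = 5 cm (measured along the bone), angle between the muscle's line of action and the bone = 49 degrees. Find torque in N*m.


Torque = F * d * sin(theta)   (moment arm = d*sin(theta))
d = 5 cm = 0.05 m
Torque = 385 * 0.05 * sin(49)
Torque = 14.53 N*m


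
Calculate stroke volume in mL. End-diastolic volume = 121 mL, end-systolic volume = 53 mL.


SV = EDV - ESV
SV = 121 - 53
SV = 68 mL


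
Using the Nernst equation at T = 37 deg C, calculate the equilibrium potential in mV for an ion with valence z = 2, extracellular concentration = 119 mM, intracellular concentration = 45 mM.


E = (RT/(zF)) * ln(C_out/C_in)
T = 37 + 273.15 = 310.15 K
E = (8.314 * 310.15 / (2 * 96485)) * ln(119/45)
E = 12.99 mV


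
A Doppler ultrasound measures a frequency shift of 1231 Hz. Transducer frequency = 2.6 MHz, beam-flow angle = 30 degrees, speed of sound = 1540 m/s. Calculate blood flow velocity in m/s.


v = fd * c / (2 * f0 * cos(theta))
v = 1231 * 1540 / (2 * 2.6000e+06 * cos(30))
v = 0.421 m/s


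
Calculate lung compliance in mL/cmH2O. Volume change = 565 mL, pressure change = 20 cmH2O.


C = dV / dP
C = 565 / 20
C = 28.25 mL/cmH2O


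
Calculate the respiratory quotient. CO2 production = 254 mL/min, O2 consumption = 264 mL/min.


RQ = VCO2 / VO2
RQ = 254 / 264
RQ = 0.9621


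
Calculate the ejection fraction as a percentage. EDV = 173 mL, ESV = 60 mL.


SV = EDV - ESV = 173 - 60 = 113 mL
EF = SV/EDV * 100 = 113/173 * 100
EF = 65.32%


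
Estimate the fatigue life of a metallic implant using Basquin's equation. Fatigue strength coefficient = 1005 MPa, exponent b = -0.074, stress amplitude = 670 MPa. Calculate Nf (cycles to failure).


sigma_a = sigma_f' * (2Nf)^b
2Nf = (sigma_a/sigma_f')^(1/b)
2Nf = (670/1005)^(1/-0.074)
2Nf = 239.66886
Nf = 119.8


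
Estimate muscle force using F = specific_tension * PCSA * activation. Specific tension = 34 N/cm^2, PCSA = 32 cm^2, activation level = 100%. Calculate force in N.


F = sigma * PCSA * activation
F = 34 * 32 * 1
F = 1088 N


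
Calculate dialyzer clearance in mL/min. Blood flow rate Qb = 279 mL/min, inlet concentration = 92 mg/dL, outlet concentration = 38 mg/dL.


K = Qb * (Cb_in - Cb_out) / Cb_in
K = 279 * (92 - 38) / 92
K = 163.8 mL/min


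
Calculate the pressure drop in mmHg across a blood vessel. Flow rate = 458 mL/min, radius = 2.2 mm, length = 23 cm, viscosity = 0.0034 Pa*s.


dP = 8*mu*L*Q / (pi*r^4)
Q = 458 mL/min = 7.63333e-06 m^3/s
dP = 648.889 Pa = 648.889 / 133.322 mmHg = 4.867 mmHg


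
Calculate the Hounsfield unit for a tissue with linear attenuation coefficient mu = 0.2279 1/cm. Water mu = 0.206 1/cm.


HU = ((mu_tissue - mu_water) / mu_water) * 1000
HU = ((0.2279 - 0.206) / 0.206) * 1000
HU = 106.3


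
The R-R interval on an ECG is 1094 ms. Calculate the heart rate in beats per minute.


HR = 60 / RR_interval(s)
RR = 1094 ms = 1.094 s
HR = 60 / 1.094 = 54.84 bpm


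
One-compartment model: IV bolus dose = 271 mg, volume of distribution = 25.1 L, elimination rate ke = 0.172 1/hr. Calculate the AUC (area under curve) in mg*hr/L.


C0 = Dose/Vd = 271/25.1 = 10.7968 mg/L
AUC = C0/ke = 10.7968/0.172
AUC = 62.77 mg*hr/L


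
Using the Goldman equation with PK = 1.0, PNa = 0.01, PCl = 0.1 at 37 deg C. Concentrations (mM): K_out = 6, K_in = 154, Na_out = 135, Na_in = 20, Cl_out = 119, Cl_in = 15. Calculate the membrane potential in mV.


Vm = (RT/F)*ln((PK*Ko + PNa*Nao + PCl*Cli)/(PK*Ki + PNa*Nai + PCl*Clo))
Numer = 8.85, Denom = 166.1
Vm = -78.36 mV


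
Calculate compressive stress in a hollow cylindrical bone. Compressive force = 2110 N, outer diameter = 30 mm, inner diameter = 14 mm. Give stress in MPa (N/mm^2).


A = pi*(r_o^2 - r_i^2)
r_o = 15 mm, r_i = 7 mm
A = 552.92 mm^2
sigma = F/A = 2110 / 552.92
sigma = 3.816 MPa


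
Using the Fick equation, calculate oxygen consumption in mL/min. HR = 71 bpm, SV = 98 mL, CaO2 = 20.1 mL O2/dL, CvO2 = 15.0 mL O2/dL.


CO = HR*SV = 71*98/1000 = 6.958 L/min
a-v O2 diff = 20.1 - 15.0 = 5.1 mL/dL
VO2 = CO * (CaO2-CvO2) * 10 dL/L
VO2 = 6.958 * 5.1 * 10
VO2 = 354.9 mL/min


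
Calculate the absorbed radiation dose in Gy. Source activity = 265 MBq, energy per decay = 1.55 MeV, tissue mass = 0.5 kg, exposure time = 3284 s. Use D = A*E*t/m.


A = 265 MBq = 2.6500e+08 Bq
E = 1.55 MeV = 2.4831e-13 J
D = A*E*t/m = 2.6500e+08*2.4831e-13*3284/0.5
D = 0.4322 Gy


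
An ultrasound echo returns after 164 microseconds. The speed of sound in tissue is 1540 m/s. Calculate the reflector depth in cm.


depth = c * t / 2
t = 164 us = 1.6400e-04 s
depth = 1540 * 1.6400e-04 / 2
depth = 0.12628 m = 12.628 cm


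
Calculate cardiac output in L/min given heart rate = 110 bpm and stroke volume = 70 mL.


CO = HR * SV
CO = 110 * 70 / 1000
CO = 7.7 L/min


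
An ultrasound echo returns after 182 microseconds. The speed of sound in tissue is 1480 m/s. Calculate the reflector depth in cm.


depth = c * t / 2
t = 182 us = 1.8200e-04 s
depth = 1480 * 1.8200e-04 / 2
depth = 0.13468 m = 13.468 cm


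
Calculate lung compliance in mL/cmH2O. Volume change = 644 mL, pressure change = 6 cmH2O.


C = dV / dP
C = 644 / 6
C = 107.3 mL/cmH2O


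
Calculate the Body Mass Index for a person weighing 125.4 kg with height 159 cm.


BMI = weight / height^2
height = 159 cm = 1.59 m
BMI = 125.4 / 1.59^2
BMI = 49.6 kg/m^2


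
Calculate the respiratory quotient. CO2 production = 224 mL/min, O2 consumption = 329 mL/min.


RQ = VCO2 / VO2
RQ = 224 / 329
RQ = 0.6809
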